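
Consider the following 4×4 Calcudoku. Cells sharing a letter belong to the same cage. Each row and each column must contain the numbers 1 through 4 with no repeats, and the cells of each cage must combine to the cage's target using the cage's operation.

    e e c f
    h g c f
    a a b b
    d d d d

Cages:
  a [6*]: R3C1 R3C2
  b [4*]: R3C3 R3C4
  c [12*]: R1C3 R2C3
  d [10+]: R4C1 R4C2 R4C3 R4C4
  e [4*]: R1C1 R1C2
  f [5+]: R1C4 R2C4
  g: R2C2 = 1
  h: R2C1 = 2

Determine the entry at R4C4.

1

H is a freebie, which forces R2C1 = 2.
Cage g is a single given cell, which forces R2C2 = 1.
Column 1 already has 2, which forces R3C1 = 3.
Row 3 now contains 3, so R3C2 = 2.
Cage e needs two cells with product 4, so R1C1 = 1.
1 is placed in column 2; hence R1C2 = 4.
4 is placed in row 1, which forces R1C3 = 3.
Row 1 already has 1, leaving R1C4 = 2.
3 is placed in column 3, which forces R2C3 = 4.
Row 2 now contains 4, leaving R2C4 = 3.
Column 3 now contains 4, leaving R3C3 = 1.
Row 3 already has 1, so R3C4 = 4.
1 is placed in column 1, so R4C1 = 4.
4 is placed in column 2; hence R4C2 = 3.
1 is placed in column 3, leaving R4C3 = 2.
4 is placed in column 4; hence R4C4 = 1.
Filled in: 1 4 3 2 / 2 1 4 3 / 3 2 1 4 / 4 3 2 1.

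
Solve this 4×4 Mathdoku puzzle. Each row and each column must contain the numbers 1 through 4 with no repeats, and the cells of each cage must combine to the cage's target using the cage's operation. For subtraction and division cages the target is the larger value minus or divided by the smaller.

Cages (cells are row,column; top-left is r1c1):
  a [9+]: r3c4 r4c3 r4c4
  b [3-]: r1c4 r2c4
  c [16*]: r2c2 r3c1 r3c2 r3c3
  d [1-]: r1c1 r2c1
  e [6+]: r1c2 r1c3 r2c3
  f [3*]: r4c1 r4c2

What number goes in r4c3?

4

Cage c has product 16; hence r2c2 = 2.
Row 3 needs a 3, and only r3c4 is open for it.
In column 2, 4 can only go at r3c2, so r3c2 = 4.
Column 3 needs a 3, and only r2c3 is open for it.
Cage e has sum 6, so r1c2 = 1.
Cage e needs sum 6, so r1c3 = 2.
1 is placed in row 1, leaving r1c4 = 4.
Column 4 now contains 4, so r2c4 = 1.
2 is placed in column 3, so r3c3 = 1.
Column 2 now contains 1, so r4c2 = 3.
2 is placed in column 3, which forces r4c3 = 4.
Column 4 now contains 4, so r4c4 = 2.
Row 1 already has 2, so r1c1 = 3.
Row 2 now contains 1, leaving r2c1 = 4.
Row 3 already has 1, which forces r3c1 = 2.
Row 4 now contains 3, so r4c1 = 1.
Completed grid: 3 1 2 4 / 4 2 3 1 / 2 4 1 3 / 1 3 4 2.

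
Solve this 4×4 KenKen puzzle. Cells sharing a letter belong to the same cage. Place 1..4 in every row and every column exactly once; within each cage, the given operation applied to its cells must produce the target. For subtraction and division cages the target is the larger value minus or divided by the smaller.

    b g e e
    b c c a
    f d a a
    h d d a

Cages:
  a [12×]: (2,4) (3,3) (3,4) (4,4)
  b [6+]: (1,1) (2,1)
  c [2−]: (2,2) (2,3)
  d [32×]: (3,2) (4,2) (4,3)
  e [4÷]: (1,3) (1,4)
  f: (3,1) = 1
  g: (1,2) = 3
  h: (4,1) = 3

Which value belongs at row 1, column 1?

G is a freebie, which forces (1,2) = 3.
Cage f is given, leaving (3,1) = 1.
Cage d has product 32, so (3,2) = 4.
Row 3 already has 1, which forces (3,3) = 2.
Row 3 now contains 4, which forces (3,4) = 3.
H is a freebie, which forces (4,1) = 3.
Cage d has product 32, which forces (4,2) = 2.
The 3 cells of cage d must have product 32; hence (4,3) = 4.
Row 4 now contains 4; hence (4,4) = 1.
4 is placed in column 3, so (1,3) = 1.
1 is placed in column 4, leaving (1,4) = 4.
Column 2 now contains 2, so (2,2) = 1.
Cage c's pair has difference 2, which forces (2,3) = 3.
The 4 cells of cage a must have product 12, which forces (2,4) = 2.
Row 1 already has 4, leaving (1,1) = 2.
Row 2 now contains 2; hence (2,1) = 4.
The full grid is 2 3 1 4 / 4 1 3 2 / 1 4 2 3 / 3 2 4 1.

2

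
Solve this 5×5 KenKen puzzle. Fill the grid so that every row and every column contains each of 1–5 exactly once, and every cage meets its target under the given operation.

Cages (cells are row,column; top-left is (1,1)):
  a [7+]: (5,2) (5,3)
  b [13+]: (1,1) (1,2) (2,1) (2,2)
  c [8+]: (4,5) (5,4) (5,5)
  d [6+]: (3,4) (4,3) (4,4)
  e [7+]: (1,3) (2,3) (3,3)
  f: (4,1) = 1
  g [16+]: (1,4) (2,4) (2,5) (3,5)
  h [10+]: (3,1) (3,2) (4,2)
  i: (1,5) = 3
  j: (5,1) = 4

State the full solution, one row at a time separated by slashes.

Cage i is a single given cell; hence (1,5) = 3.
F is a freebie, which forces (4,1) = 1.
Cage j is a single given cell, leaving (5,1) = 4.
Cage d has sum 6, so (3,4) = 1.
Cage c needs sum 8; hence (5,5) = 1.
The only place for 4 in row 4 is (4,5).
Cage c needs sum 8, which forces (5,4) = 3.
Cage d has sum 6, leaving (4,3) = 3.
Column 4 already has 3; hence (4,4) = 2.
Row 4 already has 2; hence (4,2) = 5.
5 is placed in column 2, leaving (5,2) = 2.
2 is placed in row 5, which forces (5,3) = 5.
Cage b has sum 13, so (1,1) = 5.
5 is placed in row 1, so (1,4) = 4.
The 4 cells of cage b must have sum 13, so (2,1) = 3.
Column 4 now contains 4, leaving (2,4) = 5.
Row 2 already has 5, which forces (2,5) = 2.
Cage h needs sum 10, which forces (3,1) = 2.
2 is placed in column 2, which forces (3,2) = 3.
Row 3 already has 2, which forces (3,3) = 4.
Column 5 now contains 2, leaving (3,5) = 5.
Row 1 now contains 4; hence (1,2) = 1.
Cage e has sum 7, which forces (1,3) = 2.
Cage b needs sum 13; hence (2,2) = 4.
Column 3 already has 4; hence (2,3) = 1.

5 1 2 4 3 / 3 4 1 5 2 / 2 3 4 1 5 / 1 5 3 2 4 / 4 2 5 3 1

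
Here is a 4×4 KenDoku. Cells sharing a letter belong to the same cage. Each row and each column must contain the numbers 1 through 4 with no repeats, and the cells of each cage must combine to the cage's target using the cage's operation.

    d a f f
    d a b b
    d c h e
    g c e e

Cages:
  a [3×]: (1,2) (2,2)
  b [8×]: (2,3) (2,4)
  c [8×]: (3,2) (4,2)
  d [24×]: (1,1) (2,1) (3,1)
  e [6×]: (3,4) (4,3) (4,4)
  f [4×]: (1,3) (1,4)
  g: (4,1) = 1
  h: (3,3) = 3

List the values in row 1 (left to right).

2 3 1 4

Cage h is a single given cell; hence (3,3) = 3.
Cage g is a single given cell, leaving (4,1) = 1.
1 is placed in row 4, leaving (4,3) = 2.
2 is placed in row 4; hence (4,4) = 3.
Column 3 already has 2, leaving (2,3) = 4.
Cage b's pair has product 8, leaving (2,4) = 2.
Cage c needs two cells with product 8, which forces (3,2) = 2.
The 3 cells of cage e must have product 6, leaving (3,4) = 1.
2 is placed in row 4, so (4,2) = 4.
The 3 cells of cage d must have product 24; hence (1,1) = 2.
Column 3 now contains 4; hence (1,3) = 1.
Column 4 already has 1, so (1,4) = 4.
2 is placed in row 2; hence (2,1) = 3.
Row 2 now contains 3, so (2,2) = 1.
Row 3 already has 2, so (3,1) = 4.
Row 1 already has 1, which forces (1,2) = 3.
The full grid is 2 3 1 4 / 3 1 4 2 / 4 2 3 1 / 1 4 2 3.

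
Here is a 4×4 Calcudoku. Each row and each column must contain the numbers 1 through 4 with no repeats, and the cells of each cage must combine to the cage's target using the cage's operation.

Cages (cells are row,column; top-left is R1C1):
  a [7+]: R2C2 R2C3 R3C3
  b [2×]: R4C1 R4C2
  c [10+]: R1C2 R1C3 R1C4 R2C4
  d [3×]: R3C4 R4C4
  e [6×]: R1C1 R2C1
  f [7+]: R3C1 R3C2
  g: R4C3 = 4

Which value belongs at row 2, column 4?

G is a freebie, which forces R4C3 = 4.
The only place for 2 in row 3 is R3C3.
In row 3, 1 can only go at R3C4, so R3C4 = 1.
Column 4 now contains 1, which forces R4C4 = 3.
Row 1 needs a 4, and only R1C4 is open for it.
4 is placed in column 4, leaving R2C4 = 2.
Cage e's pair has product 6, leaving R1C1 = 2.
Row 2 now contains 2; hence R2C1 = 3.
Row 2 now contains 2, so R2C2 = 4.
Cage a needs sum 7, so R2C3 = 1.
3 is placed in column 1; hence R3C1 = 4.
Column 2 now contains 4, so R3C2 = 3.
Column 1 already has 2; hence R4C1 = 1.
Row 4 already has 1, so R4C2 = 2.
Column 2 already has 3; hence R1C2 = 1.
1 is placed in column 3; hence R1C3 = 3.
The full grid is 2 1 3 4 / 3 4 1 2 / 4 3 2 1 / 1 2 4 3.

2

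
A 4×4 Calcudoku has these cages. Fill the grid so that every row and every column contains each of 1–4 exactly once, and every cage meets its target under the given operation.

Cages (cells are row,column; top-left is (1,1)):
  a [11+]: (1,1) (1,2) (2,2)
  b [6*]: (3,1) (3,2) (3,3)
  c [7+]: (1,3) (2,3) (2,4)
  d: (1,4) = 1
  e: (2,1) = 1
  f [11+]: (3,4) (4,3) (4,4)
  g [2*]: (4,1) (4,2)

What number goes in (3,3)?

1

The 3 cells of cage a must have sum 11; hence (1,1) = 4.
Cage a has sum 11, so (1,2) = 3.
Cage d is a single given cell, so (1,4) = 1.
Cage e is a single given cell; hence (2,1) = 1.
Cage a needs sum 11, which forces (2,2) = 4.
Cage f needs sum 11, so (3,4) = 4.
Column 1 already has 1, leaving (4,1) = 2.
2 is placed in row 4, which forces (4,2) = 1.
Cage f needs sum 11, leaving (4,3) = 4.
The 3 cells of cage f must have sum 11, so (4,4) = 3.
Row 1 already has 1, leaving (1,3) = 2.
Cage c needs sum 7; hence (2,3) = 3.
Column 4 now contains 3, which forces (2,4) = 2.
Column 1 now contains 2, so (3,1) = 3.
1 is placed in column 2, so (3,2) = 2.
The 3 cells of cage b must have product 6; hence (3,3) = 1.
The full grid is 4 3 2 1 / 1 4 3 2 / 3 2 1 4 / 2 1 4 3.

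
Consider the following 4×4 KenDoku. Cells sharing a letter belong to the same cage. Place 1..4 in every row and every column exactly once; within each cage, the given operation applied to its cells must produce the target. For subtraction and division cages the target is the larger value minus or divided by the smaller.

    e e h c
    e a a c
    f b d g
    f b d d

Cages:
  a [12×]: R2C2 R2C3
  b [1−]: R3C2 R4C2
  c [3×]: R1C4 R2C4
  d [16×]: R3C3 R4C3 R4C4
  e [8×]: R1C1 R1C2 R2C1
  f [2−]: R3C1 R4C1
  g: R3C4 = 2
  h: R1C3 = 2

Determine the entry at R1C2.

Cage h is given, leaving R1C3 = 2.
Column 3 already has 2, so R3C3 = 4.
G is a freebie; hence R3C4 = 2.
4 is placed in column 3, which forces R4C3 = 1.
Column 4 already has 2, leaving R4C4 = 4.
Cage e needs product 8, so R2C1 = 2.
The two cells of cage a must have product 12, which forces R2C2 = 4.
4 is placed in column 3; hence R2C3 = 3.
Row 2 already has 3, leaving R2C4 = 1.
Cage f needs two cells with difference 2; hence R3C1 = 1.
Row 3 now contains 1; hence R3C2 = 3.
Cage f needs two cells with difference 2, which forces R4C1 = 3.
Cage b needs two cells with difference 1, so R4C2 = 2.
Column 1 already has 1; hence R1C1 = 4.
Column 2 now contains 4; hence R1C2 = 1.
Column 4 already has 1, so R1C4 = 3.
Completed grid: 4 1 2 3 / 2 4 3 1 / 1 3 4 2 / 3 2 1 4.

1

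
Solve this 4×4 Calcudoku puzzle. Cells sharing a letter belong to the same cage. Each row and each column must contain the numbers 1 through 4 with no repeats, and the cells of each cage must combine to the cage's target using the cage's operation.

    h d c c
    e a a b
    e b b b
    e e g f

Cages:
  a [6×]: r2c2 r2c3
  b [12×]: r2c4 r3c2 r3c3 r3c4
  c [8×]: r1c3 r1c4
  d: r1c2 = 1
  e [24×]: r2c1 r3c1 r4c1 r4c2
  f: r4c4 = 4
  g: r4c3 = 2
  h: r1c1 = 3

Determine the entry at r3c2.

4

Cage h is a single given cell, leaving r1c1 = 3.
D is a freebie, which forces r1c2 = 1.
Cage g is given, so r4c3 = 2.
Cage f is a single given cell; hence r4c4 = 4.
2 is placed in column 3, which forces r1c3 = 4.
Column 4 already has 4, which forces r1c4 = 2.
The two cells of cage a must have product 6, so r2c2 = 2.
2 is placed in column 3, so r2c3 = 3.
Column 4 already has 2, so r2c4 = 1.
Column 2 now contains 2, which forces r3c2 = 4.
3 is placed in column 3; hence r3c3 = 1.
Column 4 already has 1, which forces r3c4 = 3.
Row 4 now contains 4; hence r4c1 = 1.
Row 4 now contains 4, which forces r4c2 = 3.
Row 2 already has 2, leaving r2c1 = 4.
4 is placed in row 3, which forces r3c1 = 2.
Completed grid: 3 1 4 2 / 4 2 3 1 / 2 4 1 3 / 1 3 2 4.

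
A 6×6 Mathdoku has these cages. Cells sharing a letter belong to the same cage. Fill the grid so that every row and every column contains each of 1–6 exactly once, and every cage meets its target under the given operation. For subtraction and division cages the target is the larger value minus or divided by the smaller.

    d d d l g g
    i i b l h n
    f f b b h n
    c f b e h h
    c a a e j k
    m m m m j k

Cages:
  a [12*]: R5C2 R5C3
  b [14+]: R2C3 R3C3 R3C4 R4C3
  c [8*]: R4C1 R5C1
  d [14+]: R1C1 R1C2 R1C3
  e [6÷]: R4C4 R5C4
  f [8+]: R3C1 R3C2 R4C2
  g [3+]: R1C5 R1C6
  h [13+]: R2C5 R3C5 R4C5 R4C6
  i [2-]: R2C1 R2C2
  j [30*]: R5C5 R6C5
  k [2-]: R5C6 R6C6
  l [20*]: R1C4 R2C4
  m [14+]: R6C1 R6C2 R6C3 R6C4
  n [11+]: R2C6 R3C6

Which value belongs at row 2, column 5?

2

The only place for 4 in row 1 is R1C4.
4 is placed in column 4, so R2C4 = 5.
5 is placed in row 2, so R2C6 = 6.
Column 6 now contains 6; hence R3C6 = 5.
In row 5, 5 can only go at R5C5, so R5C5 = 5.
Column 5 now contains 5, which forces R6C5 = 6.
The 4 cells of cage h must have sum 13, so R4C6 = 4.
Row 4 already has 4, leaving R4C1 = 2.
Row 4 already has 2; hence R4C5 = 3.
Cage c's pair has product 8; hence R5C1 = 4.
The only place for 3 in row 5 is R5C6.
3 is placed in column 6, so R6C6 = 1.
Cage g's pair has sum 3, leaving R1C5 = 1.
Column 6 already has 1, so R1C6 = 2.
In row 5, 1 can only go at R5C4, so R5C4 = 1.
1 is placed in column 4; hence R4C4 = 6.
Row 3 needs a 1, and only R3C1 is open for it.
1 is placed in column 1; hence R2C1 = 3.
Cage i needs two cells with difference 2, so R2C2 = 1.
1 is placed in column 2, which forces R4C2 = 5.
Row 4 now contains 5, leaving R4C3 = 1.
Column 1 already has 3, so R6C1 = 5.
5 is placed in column 1, which forces R1C1 = 6.
Cage d needs sum 14, leaving R1C2 = 3.
Cage d needs sum 14; hence R1C3 = 5.
Cage b has sum 14, which forces R2C3 = 4.
Row 2 already has 4; hence R2C5 = 2.
Cage f has sum 8, leaving R3C2 = 2.
Cage b has sum 14, leaving R3C3 = 6.
Cage b needs sum 14, leaving R3C4 = 3.
Column 5 now contains 2, so R3C5 = 4.
2 is placed in column 2, so R5C2 = 6.
6 is placed in column 3, so R5C3 = 2.
2 is placed in column 2, so R6C2 = 4.
2 is placed in column 3; hence R6C3 = 3.
Column 4 already has 3, leaving R6C4 = 2.
Completed grid: 6 3 5 4 1 2 / 3 1 4 5 2 6 / 1 2 6 3 4 5 / 2 5 1 6 3 4 / 4 6 2 1 5 3 / 5 4 3 2 6 1.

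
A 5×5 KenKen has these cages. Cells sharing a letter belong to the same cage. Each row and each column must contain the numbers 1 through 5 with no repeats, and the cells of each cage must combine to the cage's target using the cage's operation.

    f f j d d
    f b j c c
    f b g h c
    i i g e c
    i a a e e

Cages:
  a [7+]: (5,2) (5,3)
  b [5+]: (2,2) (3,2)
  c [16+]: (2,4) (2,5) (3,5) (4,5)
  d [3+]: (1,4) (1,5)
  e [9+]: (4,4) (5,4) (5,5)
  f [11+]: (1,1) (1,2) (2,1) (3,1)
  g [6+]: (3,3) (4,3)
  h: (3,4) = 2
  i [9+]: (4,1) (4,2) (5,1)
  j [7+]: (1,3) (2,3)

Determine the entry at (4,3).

1

Cage h is a single given cell, so (3,4) = 2.
Column 4 now contains 2; hence (1,4) = 1.
Cage d needs two cells with sum 3, which forces (1,5) = 2.
The 4 cells of cage c must have sum 16, leaving (2,4) = 4.
The 3 cells of cage e must have sum 9, which forces (5,5) = 1.
Row 2 needs a 5, and only (2,5) is open for it.
The only place for 5 in row 3 is (3,3).
Column 3 already has 5, leaving (1,3) = 4.
The two cells of cage j must have sum 7, which forces (2,3) = 3.
Cage g needs two cells with sum 6; hence (4,3) = 1.
3 is placed in column 3, so (5,3) = 2.
Cage f has sum 11, which forces (2,1) = 2.
2 is placed in row 2, so (2,2) = 1.
Cage f needs sum 11, which forces (3,1) = 1.
Cage a needs two cells with sum 7; hence (5,2) = 5.
Row 5 already has 5, leaving (5,4) = 3.
The 4 cells of cage f must have sum 11, which forces (1,1) = 5.
5 is placed in column 2, so (1,2) = 3.
The two cells of cage b must have sum 5; hence (3,2) = 4.
Row 3 already has 4, which forces (3,5) = 3.
Cage i needs sum 9, so (4,1) = 3.
The 3 cells of cage i must have sum 9; hence (4,2) = 2.
Column 4 already has 3, which forces (4,4) = 5.
Column 5 now contains 3, leaving (4,5) = 4.
Row 5 now contains 3; hence (5,1) = 4.
Completed grid: 5 3 4 1 2 / 2 1 3 4 5 / 1 4 5 2 3 / 3 2 1 5 4 / 4 5 2 3 1.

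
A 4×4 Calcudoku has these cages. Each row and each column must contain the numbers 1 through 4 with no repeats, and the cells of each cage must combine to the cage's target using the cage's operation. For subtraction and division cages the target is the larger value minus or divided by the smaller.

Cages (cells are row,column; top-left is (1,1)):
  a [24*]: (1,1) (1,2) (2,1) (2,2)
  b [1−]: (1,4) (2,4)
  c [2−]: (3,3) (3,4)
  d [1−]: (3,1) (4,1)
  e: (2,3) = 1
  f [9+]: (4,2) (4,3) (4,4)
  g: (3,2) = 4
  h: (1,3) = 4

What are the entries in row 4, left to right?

1 3 2 4

Cage h is given; hence (1,3) = 4.
E is a freebie, leaving (2,3) = 1.
G is a freebie, so (3,2) = 4.
Cage a has product 24, which forces (2,1) = 4.
Cage c needs two cells with difference 2, so (3,3) = 3.
The two cells of cage c must have difference 2, which forces (3,4) = 1.
3 is placed in column 3, leaving (4,3) = 2.
Cage f has sum 9; hence (4,4) = 4.
Row 3 now contains 1; hence (3,1) = 2.
Row 4 now contains 2, so (4,2) = 3.
Cage a needs product 24, which forces (1,1) = 3.
Cage a has product 24, leaving (1,2) = 1.
Row 1 now contains 3, which forces (1,4) = 2.
3 is placed in column 2, so (2,2) = 2.
Column 4 now contains 2; hence (2,4) = 3.
Row 4 already has 3, which forces (4,1) = 1.
Filled in: 3 1 4 2 / 4 2 1 3 / 2 4 3 1 / 1 3 2 4.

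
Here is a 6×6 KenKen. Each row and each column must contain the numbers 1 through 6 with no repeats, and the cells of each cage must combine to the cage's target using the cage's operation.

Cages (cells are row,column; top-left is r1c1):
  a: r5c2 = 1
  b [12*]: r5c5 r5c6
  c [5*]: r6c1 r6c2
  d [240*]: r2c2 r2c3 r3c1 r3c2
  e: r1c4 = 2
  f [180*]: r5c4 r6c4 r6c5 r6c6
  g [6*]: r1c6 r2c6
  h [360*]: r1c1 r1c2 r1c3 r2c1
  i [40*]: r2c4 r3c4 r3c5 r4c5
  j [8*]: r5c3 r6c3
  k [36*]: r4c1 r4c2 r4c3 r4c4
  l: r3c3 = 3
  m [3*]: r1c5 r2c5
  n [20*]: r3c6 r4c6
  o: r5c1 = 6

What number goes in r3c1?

4

Cage e is a single given cell, which forces r1c4 = 2.
Cage l is a single given cell, which forces r3c3 = 3.
Cage o is given, which forces r5c1 = 6.
A is a freebie; hence r5c2 = 1.
Column 2 now contains 1, so r6c2 = 5.
Cage f has product 180, so r5c4 = 5.
Row 6 now contains 5, leaving r6c1 = 1.
Row 3 needs a 1, and only r3c4 is open for it.
Column 4 already has 1, which forces r2c4 = 4.
Cage k has product 36, which forces r4c3 = 1.
Row 3 needs a 6, and only r3c2 is open for it.
Cage h needs product 360, leaving r1c3 = 6.
Column 2 already has 6, so r2c2 = 2.
Cage d has product 240, leaving r2c3 = 5.
Cage d needs product 240, which forces r3c1 = 4.
4 is placed in row 3, leaving r3c6 = 5.
Column 2 now contains 2, which forces r4c2 = 3.
The 4 cells of cage k must have product 36, so r4c4 = 6.
Column 6 now contains 5, so r4c6 = 4.
4 is placed in column 6, which forces r5c6 = 3.
6 is placed in column 4, so r6c4 = 3.
The 4 cells of cage h must have product 360, so r1c1 = 5.
3 is placed in column 2, leaving r1c2 = 4.
3 is placed in column 6; hence r1c6 = 1.
Row 2 already has 5, leaving r2c1 = 3.
Row 2 already has 3, which forces r2c5 = 1.
Cage g's pair has product 6, so r2c6 = 6.
Row 3 now contains 5, leaving r3c5 = 2.
3 is placed in row 4; hence r4c1 = 2.
The 4 cells of cage i must have product 40, so r4c5 = 5.
3 is placed in row 5; hence r5c5 = 4.
Column 5 now contains 2, leaving r6c5 = 6.
6 is placed in column 6, leaving r6c6 = 2.
1 is placed in row 1, so r1c5 = 3.
Row 5 now contains 4, so r5c3 = 2.
Row 6 already has 2; hence r6c3 = 4.
The full grid is 5 4 6 2 3 1 / 3 2 5 4 1 6 / 4 6 3 1 2 5 / 2 3 1 6 5 4 / 6 1 2 5 4 3 / 1 5 4 3 6 2.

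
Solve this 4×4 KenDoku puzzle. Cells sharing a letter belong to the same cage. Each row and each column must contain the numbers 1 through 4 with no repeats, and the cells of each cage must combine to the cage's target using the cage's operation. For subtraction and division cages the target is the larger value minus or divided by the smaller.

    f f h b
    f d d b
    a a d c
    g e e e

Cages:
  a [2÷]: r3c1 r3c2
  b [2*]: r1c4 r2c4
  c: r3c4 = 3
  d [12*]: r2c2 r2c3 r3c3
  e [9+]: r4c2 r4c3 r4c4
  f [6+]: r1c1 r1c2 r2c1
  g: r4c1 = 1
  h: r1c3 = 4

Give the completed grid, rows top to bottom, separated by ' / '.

Cage h is a single given cell; hence r1c3 = 4.
C is a freebie, which forces r3c4 = 3.
Cage g is a single given cell, so r4c1 = 1.
Cage f has sum 6, which forces r1c2 = 1.
Row 1 already has 1, so r1c4 = 2.
Cage d needs product 12, which forces r2c3 = 3.
2 is placed in column 4, leaving r2c4 = 1.
Column 3 now contains 3; hence r4c3 = 2.
2 is placed in column 4, leaving r4c4 = 4.
Row 1 now contains 2, so r1c1 = 3.
Row 2 now contains 3, leaving r2c1 = 2.
The 3 cells of cage d must have product 12, leaving r2c2 = 4.
2 is placed in column 1; hence r3c1 = 4.
Column 2 already has 4, which forces r3c2 = 2.
Column 3 now contains 2, leaving r3c3 = 1.
4 is placed in row 4; hence r4c2 = 3.

3 1 4 2 / 2 4 3 1 / 4 2 1 3 / 1 3 2 4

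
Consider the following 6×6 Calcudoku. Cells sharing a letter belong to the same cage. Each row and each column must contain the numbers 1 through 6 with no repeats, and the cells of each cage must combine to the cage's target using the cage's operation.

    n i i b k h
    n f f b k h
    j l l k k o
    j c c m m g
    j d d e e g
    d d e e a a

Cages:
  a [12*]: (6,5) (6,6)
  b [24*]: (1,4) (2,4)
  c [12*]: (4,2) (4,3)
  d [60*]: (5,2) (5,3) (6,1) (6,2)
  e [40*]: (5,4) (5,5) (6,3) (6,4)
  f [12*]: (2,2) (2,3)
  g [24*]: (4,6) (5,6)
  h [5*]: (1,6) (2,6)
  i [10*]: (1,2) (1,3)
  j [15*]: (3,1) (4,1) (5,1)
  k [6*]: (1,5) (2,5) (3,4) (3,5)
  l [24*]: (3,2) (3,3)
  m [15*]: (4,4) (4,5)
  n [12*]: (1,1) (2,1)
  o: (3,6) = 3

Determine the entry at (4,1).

Cage k needs product 6; hence (3,4) = 1.
Cage o is a single given cell, so (3,6) = 3.
3 is placed in row 3; hence (3,1) = 5.
3 is placed in row 3; hence (3,5) = 2.
In row 2, 5 can only go at (2,6), so (2,6) = 5.
5 is placed in column 6; hence (1,6) = 1.
Row 1 already has 1; hence (1,5) = 3.
Cage k needs product 6, leaving (2,5) = 1.
3 is placed in column 5; hence (4,5) = 5.
Column 5 already has 5, which forces (5,5) = 4.
4 is placed in row 5, which forces (5,6) = 6.
3 is placed in column 5, which forces (6,5) = 6.
5 is placed in row 4, so (4,4) = 3.
Column 6 now contains 6; hence (4,6) = 4.
Cage e has product 40, so (6,3) = 1.
Cage a needs two cells with product 12, leaving (6,6) = 2.
Row 4 already has 3, leaving (4,1) = 1.
Cage j has product 15, leaving (5,1) = 3.
The 4 cells of cage d must have product 60, which forces (5,2) = 1.
Row 5 now contains 3; hence (5,3) = 5.
Cage e needs product 40, leaving (5,4) = 2.
3 is placed in column 1, so (6,1) = 4.
Row 6 already has 2, which forces (6,4) = 5.
Cage i's pair has product 10, leaving (1,2) = 5.
Column 3 now contains 5; hence (1,3) = 2.
2 is placed in column 3, which forces (4,3) = 6.
Row 6 already has 5; hence (6,2) = 3.
2 is placed in row 1, leaving (1,1) = 6.
Row 1 now contains 6, which forces (1,4) = 4.
Cage n needs two cells with product 12; hence (2,1) = 2.
Cage f's pair has product 12, so (2,2) = 4.
The two cells of cage f must have product 12, leaving (2,3) = 3.
Column 4 already has 4, so (2,4) = 6.
The two cells of cage l must have product 24, which forces (3,2) = 6.
Column 3 already has 6; hence (3,3) = 4.
6 is placed in row 4, so (4,2) = 2.
Filled in: 6 5 2 4 3 1 / 2 4 3 6 1 5 / 5 6 4 1 2 3 / 1 2 6 3 5 4 / 3 1 5 2 4 6 / 4 3 1 5 6 2.

1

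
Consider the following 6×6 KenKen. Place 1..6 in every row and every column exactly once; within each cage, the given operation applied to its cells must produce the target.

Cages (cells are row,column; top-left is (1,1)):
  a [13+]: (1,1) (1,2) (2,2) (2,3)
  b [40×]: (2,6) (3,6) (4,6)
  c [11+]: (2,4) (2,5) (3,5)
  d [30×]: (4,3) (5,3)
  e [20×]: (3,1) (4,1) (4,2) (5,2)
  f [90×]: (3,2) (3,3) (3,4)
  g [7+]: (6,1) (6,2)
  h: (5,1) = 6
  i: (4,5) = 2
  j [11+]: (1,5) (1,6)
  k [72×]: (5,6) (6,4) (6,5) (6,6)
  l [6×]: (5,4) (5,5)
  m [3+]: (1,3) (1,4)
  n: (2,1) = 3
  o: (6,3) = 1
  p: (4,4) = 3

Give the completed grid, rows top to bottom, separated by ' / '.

4 3 2 1 5 6 / 3 2 4 6 1 5 / 1 6 3 5 4 2 / 5 1 6 3 2 4 / 6 4 5 2 3 1 / 2 5 1 4 6 3

Cage n is given, which forces (2,1) = 3.
P is a freebie, so (4,4) = 3.
Cage i is a single given cell, leaving (4,5) = 2.
Cage h is a single given cell, so (5,1) = 6.
Row 5 now contains 6, so (5,3) = 5.
Cage o is a single given cell, which forces (6,3) = 1.
Column 3 already has 1, so (1,3) = 2.
The two cells of cage m must have sum 3, so (1,4) = 1.
Column 3 already has 5, so (4,3) = 6.
Cage l needs two cells with product 6, leaving (5,4) = 2.
Cage l needs two cells with product 6, which forces (5,5) = 3.
Row 5 already has 3; hence (5,6) = 1.
The 4 cells of cage a must have sum 13, so (1,2) = 3.
6 is placed in column 3, leaving (2,3) = 4.
Cage e has product 20, so (3,1) = 1.
6 is placed in column 3; hence (3,3) = 3.
Cage e has product 20, leaving (4,1) = 5.
Cage e has product 20; hence (4,2) = 1.
5 is placed in row 4; hence (4,6) = 4.
Row 5 already has 1, leaving (5,2) = 4.
Cage k has product 72; hence (6,6) = 3.
5 is placed in column 1, so (1,1) = 4.
1 is placed in column 2, which forces (2,2) = 2.
Cage c has sum 11, which forces (2,5) = 1.
Row 2 already has 2, so (2,6) = 5.
Column 6 already has 5, leaving (3,6) = 2.
The two cells of cage g must have sum 7, leaving (6,1) = 2.
Cage g's pair has sum 7, which forces (6,2) = 5.
Cage j needs two cells with sum 11, which forces (1,5) = 5.
Column 6 already has 5, leaving (1,6) = 6.
5 is placed in row 2, which forces (2,4) = 6.
Column 2 now contains 5, so (3,2) = 6.
Cage f needs product 90; hence (3,4) = 5.
Cage c needs sum 11; hence (3,5) = 4.
6 is placed in column 4; hence (6,4) = 4.
4 is placed in column 5, leaving (6,5) = 6.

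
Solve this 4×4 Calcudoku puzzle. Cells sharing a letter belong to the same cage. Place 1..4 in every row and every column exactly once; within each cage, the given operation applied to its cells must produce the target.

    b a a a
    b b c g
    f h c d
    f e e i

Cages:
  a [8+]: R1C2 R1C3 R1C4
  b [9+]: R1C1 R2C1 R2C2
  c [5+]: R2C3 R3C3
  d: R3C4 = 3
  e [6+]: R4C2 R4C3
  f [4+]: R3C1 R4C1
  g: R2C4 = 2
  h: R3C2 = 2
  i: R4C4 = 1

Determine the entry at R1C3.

G is a freebie, so R2C4 = 2.
Cage h is a single given cell, so R3C2 = 2.
Cage d is a single given cell; hence R3C4 = 3.
2 is placed in column 2, which forces R4C2 = 4.
Row 4 already has 4, so R4C3 = 2.
I is a freebie, so R4C4 = 1.
The 3 cells of cage b must have sum 9, which forces R1C1 = 2.
1 is placed in column 4, so R1C4 = 4.
Cage b needs sum 9; hence R2C1 = 4.
Column 2 now contains 4; hence R2C2 = 3.
Row 2 already has 4, so R2C3 = 1.
3 is placed in row 3, leaving R3C1 = 1.
Column 3 already has 1, so R3C3 = 4.
Row 4 now contains 1, so R4C1 = 3.
Column 2 now contains 3, so R1C2 = 1.
Column 3 already has 1, leaving R1C3 = 3.
Completed grid: 2 1 3 4 / 4 3 1 2 / 1 2 4 3 / 3 4 2 1.

3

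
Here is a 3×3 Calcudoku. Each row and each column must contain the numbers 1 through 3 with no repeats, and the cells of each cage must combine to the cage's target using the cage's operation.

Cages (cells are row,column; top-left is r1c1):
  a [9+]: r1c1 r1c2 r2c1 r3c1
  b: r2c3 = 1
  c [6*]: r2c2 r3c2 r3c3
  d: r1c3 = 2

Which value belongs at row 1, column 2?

Cage a needs sum 9, leaving r1c2 = 3.
D is a freebie, leaving r1c3 = 2.
B is a freebie, leaving r2c3 = 1.
Column 3 already has 1; hence r3c3 = 3.
Row 1 already has 2, so r1c1 = 1.
Cage a needs sum 9, which forces r2c1 = 3.
1 is placed in row 2, which forces r2c2 = 2.
The 4 cells of cage a must have sum 9, leaving r3c1 = 2.
The 3 cells of cage c must have product 6, which forces r3c2 = 1.
The full grid is 1 3 2 / 3 2 1 / 2 1 3.

3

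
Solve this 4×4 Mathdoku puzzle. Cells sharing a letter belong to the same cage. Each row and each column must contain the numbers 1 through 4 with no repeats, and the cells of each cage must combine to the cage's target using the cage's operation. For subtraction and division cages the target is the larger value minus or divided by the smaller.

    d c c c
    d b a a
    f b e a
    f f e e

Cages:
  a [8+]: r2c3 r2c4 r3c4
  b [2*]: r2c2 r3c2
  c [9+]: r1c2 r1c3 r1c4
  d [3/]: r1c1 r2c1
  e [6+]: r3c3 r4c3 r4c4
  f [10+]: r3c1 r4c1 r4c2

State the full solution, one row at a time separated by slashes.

1 3 4 2 / 3 2 1 4 / 4 1 2 3 / 2 4 3 1

In row 1, 1 can only go at r1c1, so r1c1 = 1.
1 is placed in column 1, leaving r2c1 = 3.
3 is placed in column 1, leaving r3c1 = 4.
4 is placed in column 1, which forces r4c1 = 2.
Cage f needs sum 10, which forces r4c2 = 4.
The 3 cells of cage e must have sum 6, which forces r3c3 = 2.
2 is placed in row 3, so r3c4 = 3.
Column 4 already has 3, which forces r4c4 = 1.
Cage b needs two cells with product 2, leaving r2c2 = 2.
Cage a has sum 8, so r2c3 = 1.
Column 4 already has 1, so r2c4 = 4.
2 is placed in row 3, so r3c2 = 1.
1 is placed in row 4; hence r4c3 = 3.
Column 2 already has 2; hence r1c2 = 3.
3 is placed in column 3; hence r1c3 = 4.
Column 4 already has 4; hence r1c4 = 2.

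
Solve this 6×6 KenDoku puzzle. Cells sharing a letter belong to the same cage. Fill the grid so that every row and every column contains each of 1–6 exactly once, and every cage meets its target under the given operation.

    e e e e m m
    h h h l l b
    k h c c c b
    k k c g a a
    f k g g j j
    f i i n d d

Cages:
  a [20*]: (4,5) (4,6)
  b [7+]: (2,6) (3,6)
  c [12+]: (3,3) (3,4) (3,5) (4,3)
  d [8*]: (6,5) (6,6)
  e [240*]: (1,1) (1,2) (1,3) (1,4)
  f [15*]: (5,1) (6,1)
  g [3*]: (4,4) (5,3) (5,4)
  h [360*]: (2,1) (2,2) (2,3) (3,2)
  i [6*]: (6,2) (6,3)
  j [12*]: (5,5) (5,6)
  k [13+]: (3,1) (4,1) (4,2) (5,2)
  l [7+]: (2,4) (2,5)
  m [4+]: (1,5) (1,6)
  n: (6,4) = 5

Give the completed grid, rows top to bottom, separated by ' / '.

Cage g has product 3, leaving (4,4) = 1.
The 3 cells of cage g must have product 3, leaving (5,3) = 1.
Cage g needs product 3; hence (5,4) = 3.
Cage n is a single given cell; hence (6,4) = 5.
Row 5 already has 3, leaving (5,1) = 5.
5 is placed in row 6, leaving (6,1) = 3.
The two cells of cage i must have product 6; hence (6,2) = 1.
Cage i needs two cells with product 6, leaving (6,3) = 6.
In row 5, 4 can only go at (5,2), so (5,2) = 4.
Column 1 needs a 1, and only (3,1) is open for it.
Row 4 needs a 3, and only (4,3) is open for it.
Cage c needs sum 12, which forces (3,5) = 3.
Column 5 already has 3, which forces (1,5) = 1.
Cage m's pair has sum 4, which forces (1,6) = 3.
Column 5 already has 1, leaving (2,5) = 5.
Column 5 now contains 5; hence (4,5) = 4.
Row 4 now contains 4, which forces (4,6) = 5.
Column 5 now contains 4, leaving (6,5) = 2.
Row 6 now contains 2, which forces (6,6) = 4.
The 4 cells of cage h must have product 360, which forces (2,1) = 6.
Cage h needs product 360, leaving (2,2) = 3.
Cage h has product 360; hence (2,3) = 4.
Cage l's pair has sum 7, which forces (2,4) = 2.
Cage b's pair has sum 7; hence (2,6) = 1.
The 4 cells of cage h must have product 360, so (3,2) = 5.
Column 3 already has 4, leaving (3,3) = 2.
Column 4 now contains 2; hence (3,4) = 4.
The two cells of cage b must have sum 7, leaving (3,6) = 6.
6 is placed in column 1; hence (4,1) = 2.
Row 4 now contains 2; hence (4,2) = 6.
2 is placed in column 5; hence (5,5) = 6.
Cage j's pair has product 12, leaving (5,6) = 2.
Column 1 already has 2, which forces (1,1) = 4.
Column 2 already has 6; hence (1,2) = 2.
Column 3 now contains 2, so (1,3) = 5.
4 is placed in column 4; hence (1,4) = 6.

4 2 5 6 1 3 / 6 3 4 2 5 1 / 1 5 2 4 3 6 / 2 6 3 1 4 5 / 5 4 1 3 6 2 / 3 1 6 5 2 4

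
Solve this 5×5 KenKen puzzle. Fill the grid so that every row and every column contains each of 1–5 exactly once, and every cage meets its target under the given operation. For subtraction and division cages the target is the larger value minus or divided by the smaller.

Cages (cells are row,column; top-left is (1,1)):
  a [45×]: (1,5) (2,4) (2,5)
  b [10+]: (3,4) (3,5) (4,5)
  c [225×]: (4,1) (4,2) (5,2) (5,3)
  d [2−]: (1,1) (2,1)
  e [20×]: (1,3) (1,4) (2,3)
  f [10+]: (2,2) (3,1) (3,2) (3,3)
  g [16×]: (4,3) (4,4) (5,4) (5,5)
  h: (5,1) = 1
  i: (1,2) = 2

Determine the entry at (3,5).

I is a freebie, so (1,2) = 2.
Cage a needs product 45, so (1,5) = 3.
The 3 cells of cage a must have product 45, leaving (2,4) = 3.
Cage a needs product 45, which forces (2,5) = 5.
Cage h is given, leaving (5,1) = 1.
Cage d needs two cells with difference 2, leaving (1,1) = 4.
The two cells of cage d must have difference 2; hence (2,1) = 2.
Cage e needs product 20; hence (2,3) = 4.
4 is placed in row 2, which forces (2,2) = 1.
In row 4, 4 can only go at (4,5), so (4,5) = 4.
Cage g needs product 16, which forces (5,4) = 4.
Column 5 now contains 4, so (5,5) = 2.
4 is placed in column 4, leaving (3,4) = 5.
Column 5 already has 2, leaving (3,5) = 1.
Cage e has product 20; hence (1,3) = 5.
Column 4 already has 5; hence (1,4) = 1.
Row 3 now contains 5; hence (3,1) = 3.
The 4 cells of cage f must have sum 10, which forces (3,2) = 4.
1 is placed in row 3, so (3,3) = 2.
Column 1 now contains 3, so (4,1) = 5.
5 is placed in row 4, which forces (4,2) = 3.
Column 3 now contains 2, leaving (4,3) = 1.
Column 4 already has 1; hence (4,4) = 2.
Column 2 now contains 3, so (5,2) = 5.
5 is placed in column 3, which forces (5,3) = 3.
Filled in: 4 2 5 1 3 / 2 1 4 3 5 / 3 4 2 5 1 / 5 3 1 2 4 / 1 5 3 4 2.

1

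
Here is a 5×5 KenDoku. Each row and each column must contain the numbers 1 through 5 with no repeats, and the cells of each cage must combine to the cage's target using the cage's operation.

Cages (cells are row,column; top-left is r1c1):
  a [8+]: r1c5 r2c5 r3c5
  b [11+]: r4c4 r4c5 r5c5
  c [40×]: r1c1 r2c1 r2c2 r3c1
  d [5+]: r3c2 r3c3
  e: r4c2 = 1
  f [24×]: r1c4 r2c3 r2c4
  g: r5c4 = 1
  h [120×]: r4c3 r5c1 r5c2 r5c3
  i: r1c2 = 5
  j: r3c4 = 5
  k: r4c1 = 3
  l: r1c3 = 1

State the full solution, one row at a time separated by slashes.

I is a freebie, leaving r1c2 = 5.
Cage l is given, which forces r1c3 = 1.
J is a freebie, so r3c4 = 5.
Cage k is given, which forces r4c1 = 3.
Cage e is a single given cell, so r4c2 = 1.
Cage g is given; hence r5c4 = 1.
Cage c has product 40, leaving r2c1 = 5.
Cage c needs product 40, which forces r3c1 = 1.
The 3 cells of cage a must have sum 8, so r2c5 = 1.
Row 3 needs a 4, and only r3c5 is open for it.
Column 5 now contains 4, so r1c5 = 3.
Cage b needs sum 11, which forces r4c4 = 4.
4 is placed in column 4; hence r1c4 = 2.
Cage f needs product 24, which forces r2c3 = 4.
Cage f needs product 24, which forces r2c4 = 3.
Row 1 now contains 2, so r1c1 = 4.
4 is placed in row 2; hence r2c2 = 2.
Column 2 now contains 2, which forces r3c2 = 3.
3 is placed in row 3, leaving r3c3 = 2.
Column 3 now contains 2, leaving r4c3 = 5.
Row 4 already has 5, leaving r4c5 = 2.
4 is placed in column 1; hence r5c1 = 2.
Column 2 already has 3, so r5c2 = 4.
Column 3 already has 5, so r5c3 = 3.
Column 5 now contains 2; hence r5c5 = 5.

4 5 1 2 3 / 5 2 4 3 1 / 1 3 2 5 4 / 3 1 5 4 2 / 2 4 3 1 5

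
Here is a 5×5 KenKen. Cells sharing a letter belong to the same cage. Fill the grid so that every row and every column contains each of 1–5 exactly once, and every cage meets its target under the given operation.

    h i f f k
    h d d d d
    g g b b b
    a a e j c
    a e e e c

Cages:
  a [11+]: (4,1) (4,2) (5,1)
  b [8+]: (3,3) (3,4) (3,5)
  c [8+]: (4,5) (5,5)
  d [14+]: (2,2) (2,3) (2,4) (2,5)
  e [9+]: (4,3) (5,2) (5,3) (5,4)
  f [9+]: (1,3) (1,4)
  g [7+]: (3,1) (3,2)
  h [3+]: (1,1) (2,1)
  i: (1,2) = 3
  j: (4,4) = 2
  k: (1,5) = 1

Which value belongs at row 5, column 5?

3

Cage i is a single given cell, so (1,2) = 3.
Cage k is given, so (1,5) = 1.
Cage j is a single given cell, leaving (4,4) = 2.
Row 1 already has 1, which forces (1,1) = 2.
The two cells of cage h must have sum 3, so (2,1) = 1.
Cage a has sum 11, leaving (4,1) = 3.
The 3 cells of cage a must have sum 11, which forces (4,2) = 4.
Row 4 now contains 3; hence (4,3) = 1.
Row 4 now contains 3, leaving (4,5) = 5.
Cage a has sum 11, leaving (5,1) = 4.
Column 5 already has 5; hence (5,5) = 3.
Column 1 already has 3, so (3,1) = 5.
Column 2 now contains 4, which forces (3,2) = 2.
Row 3 already has 5; hence (3,3) = 3.
The 3 cells of cage b must have sum 8, so (3,4) = 1.
2 is placed in row 3, which forces (3,5) = 4.
1 is placed in column 4, so (5,4) = 5.
Cage f needs two cells with sum 9; hence (1,3) = 5.
5 is placed in column 4, leaving (1,4) = 4.
2 is placed in column 2, leaving (2,2) = 5.
Cage d needs sum 14, which forces (2,3) = 4.
Cage d needs sum 14, so (2,4) = 3.
Column 5 already has 4, so (2,5) = 2.
5 is placed in row 5, which forces (5,2) = 1.
5 is placed in row 5; hence (5,3) = 2.
Filled in: 2 3 5 4 1 / 1 5 4 3 2 / 5 2 3 1 4 / 3 4 1 2 5 / 4 1 2 5 3.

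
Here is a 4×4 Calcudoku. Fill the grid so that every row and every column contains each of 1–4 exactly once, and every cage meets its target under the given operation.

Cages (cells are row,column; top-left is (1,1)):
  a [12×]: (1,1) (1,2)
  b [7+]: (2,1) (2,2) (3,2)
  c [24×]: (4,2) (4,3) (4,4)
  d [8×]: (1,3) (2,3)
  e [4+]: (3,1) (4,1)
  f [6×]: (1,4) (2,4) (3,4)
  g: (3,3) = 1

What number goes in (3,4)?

Cage g is a single given cell, so (3,3) = 1.
Row 3 now contains 1, which forces (3,1) = 3.
Row 3 now contains 3; hence (3,4) = 2.
Cage e's pair has sum 4, so (4,1) = 1.
Column 1 now contains 3; hence (1,1) = 4.
Cage a's pair has product 12; hence (1,2) = 3.
4 is placed in row 1, so (1,3) = 2.
Row 1 already has 3, leaving (1,4) = 1.
Cage b needs sum 7, which forces (2,1) = 2.
The 3 cells of cage b must have sum 7, so (2,2) = 1.
Column 3 now contains 2, leaving (2,3) = 4.
1 is placed in column 4, so (2,4) = 3.
Row 3 already has 2, so (3,2) = 4.
4 is placed in column 2; hence (4,2) = 2.
Column 3 now contains 4, leaving (4,3) = 3.
3 is placed in column 4, which forces (4,4) = 4.
Filled in: 4 3 2 1 / 2 1 4 3 / 3 4 1 2 / 1 2 3 4.

2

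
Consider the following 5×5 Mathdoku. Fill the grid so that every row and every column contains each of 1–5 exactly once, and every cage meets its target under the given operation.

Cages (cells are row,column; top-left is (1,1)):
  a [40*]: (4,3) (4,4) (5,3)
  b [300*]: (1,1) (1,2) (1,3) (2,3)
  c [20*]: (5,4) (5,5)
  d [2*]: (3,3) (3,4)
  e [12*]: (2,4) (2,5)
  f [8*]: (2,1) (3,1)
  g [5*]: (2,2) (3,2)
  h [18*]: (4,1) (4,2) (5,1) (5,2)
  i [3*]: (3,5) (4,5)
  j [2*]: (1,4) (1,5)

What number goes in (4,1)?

3

The 4 cells of cage b must have product 300, so (2,3) = 5.
Row 2 already has 5; hence (2,2) = 1.
Cage g's pair has product 5, which forces (3,2) = 5.
Cage a needs product 40, leaving (4,4) = 5.
Column 4 already has 5, which forces (5,4) = 4.
Row 5 already has 4, so (5,5) = 5.
Cage b has product 300, leaving (1,1) = 5.
Column 4 now contains 4; hence (2,4) = 3.
Cage e's pair has product 12, so (2,5) = 4.
Cage a needs product 40, leaving (4,3) = 4.
Row 5 already has 4; hence (5,3) = 2.
The 4 cells of cage b must have product 300, leaving (1,2) = 4.
Column 3 already has 4, which forces (1,3) = 3.
Row 2 already has 4, which forces (2,1) = 2.
Cage f needs two cells with product 8, which forces (3,1) = 4.
Column 3 now contains 2, so (3,3) = 1.
Cage d needs two cells with product 2, so (3,4) = 2.
1 is placed in row 3, leaving (3,5) = 3.
The 4 cells of cage h must have product 18, so (4,1) = 3.
Cage h has product 18, leaving (4,2) = 2.
3 is placed in column 5, leaving (4,5) = 1.
Cage h needs product 18, so (5,1) = 1.
Row 5 now contains 2; hence (5,2) = 3.
2 is placed in column 4, leaving (1,4) = 1.
1 is placed in column 5, so (1,5) = 2.
The full grid is 5 4 3 1 2 / 2 1 5 3 4 / 4 5 1 2 3 / 3 2 4 5 1 / 1 3 2 4 5.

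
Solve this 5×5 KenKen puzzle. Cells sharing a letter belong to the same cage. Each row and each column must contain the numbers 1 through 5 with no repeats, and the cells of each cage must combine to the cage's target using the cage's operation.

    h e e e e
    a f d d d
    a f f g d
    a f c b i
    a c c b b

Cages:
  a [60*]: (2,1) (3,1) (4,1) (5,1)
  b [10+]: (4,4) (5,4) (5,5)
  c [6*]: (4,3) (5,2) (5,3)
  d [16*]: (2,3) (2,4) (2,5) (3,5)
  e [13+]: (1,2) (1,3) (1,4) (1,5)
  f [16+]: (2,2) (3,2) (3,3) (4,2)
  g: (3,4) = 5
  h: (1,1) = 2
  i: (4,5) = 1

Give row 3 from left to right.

1 3 4 5 2

Cage h is a single given cell; hence (1,1) = 2.
G is a freebie, which forces (3,4) = 5.
Cage d has product 16, leaving (3,5) = 2.
I is a freebie, so (4,5) = 1.
1 is placed in column 5; hence (2,5) = 4.
Cage f needs sum 16, so (3,2) = 3.
Row 3 already has 5; hence (3,3) = 4.
4 is placed in row 2; hence (2,2) = 5.
Row 3 now contains 4, which forces (3,1) = 1.
The 4 cells of cage f must have sum 16, so (4,2) = 4.
Column 2 already has 4, so (1,2) = 1.
Cage e has sum 13; hence (1,4) = 4.
Row 2 now contains 5, which forces (2,1) = 3.
The 4 cells of cage a must have product 60; hence (4,1) = 5.
The 4 cells of cage a must have product 60, so (5,1) = 4.
Column 2 already has 1; hence (5,2) = 2.
Row 5 already has 2, so (5,4) = 3.
Row 5 now contains 3, which forces (5,5) = 5.
Cage e needs sum 13, leaving (1,3) = 5.
Column 5 already has 5; hence (1,5) = 3.
The 3 cells of cage c must have product 6, leaving (4,3) = 3.
3 is placed in column 4, which forces (4,4) = 2.
Row 5 now contains 3; hence (5,3) = 1.
Column 3 now contains 1; hence (2,3) = 2.
Column 4 already has 2, which forces (2,4) = 1.
Filled in: 2 1 5 4 3 / 3 5 2 1 4 / 1 3 4 5 2 / 5 4 3 2 1 / 4 2 1 3 5.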